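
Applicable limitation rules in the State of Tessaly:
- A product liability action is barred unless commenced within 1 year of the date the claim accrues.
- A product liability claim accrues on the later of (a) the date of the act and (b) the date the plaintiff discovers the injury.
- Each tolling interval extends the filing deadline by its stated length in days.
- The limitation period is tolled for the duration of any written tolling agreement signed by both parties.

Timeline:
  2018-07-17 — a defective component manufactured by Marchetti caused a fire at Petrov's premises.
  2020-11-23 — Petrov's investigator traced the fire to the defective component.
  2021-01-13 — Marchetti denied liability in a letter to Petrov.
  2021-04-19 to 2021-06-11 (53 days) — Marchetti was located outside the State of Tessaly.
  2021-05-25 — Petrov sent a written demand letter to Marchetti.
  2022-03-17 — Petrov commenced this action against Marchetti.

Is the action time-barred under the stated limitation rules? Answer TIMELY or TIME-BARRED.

The claim accrued on 2020-11-23 — the later of the 2018-07-17 act and the 2020-11-23 discovery.
Adding the 1 year base period to 2020-11-23 gives a deadline of 2021-11-23, before any tolling.
Although the defendant's absence ran from 2021-04-19 to 2021-06-11, the stated rules do not make that a tolling event, so it is disregarded.
The other events in the timeline have no effect on the limitation period under the stated rules.
Petrov filed on 2022-03-17, after the 2021-11-23 deadline, so the action is time-barred.

TIME-BARRED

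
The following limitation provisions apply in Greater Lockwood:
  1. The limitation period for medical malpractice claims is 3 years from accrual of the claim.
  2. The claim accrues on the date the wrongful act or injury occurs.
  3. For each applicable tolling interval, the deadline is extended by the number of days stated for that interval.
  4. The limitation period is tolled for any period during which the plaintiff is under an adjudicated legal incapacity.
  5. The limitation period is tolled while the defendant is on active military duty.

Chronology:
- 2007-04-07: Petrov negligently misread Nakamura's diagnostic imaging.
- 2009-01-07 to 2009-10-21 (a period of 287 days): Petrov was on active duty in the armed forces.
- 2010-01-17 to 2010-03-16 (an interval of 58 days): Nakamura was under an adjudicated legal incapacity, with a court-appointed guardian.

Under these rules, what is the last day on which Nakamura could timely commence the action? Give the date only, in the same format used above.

2011-03-18

The claim accrued on 2007-04-07, when the wrongful act occurred.
The untolled deadline — 3 years after 2007-04-07 — is 2010-04-07.
Because the defendant's active military service ran from 2009-01-07 to 2009-10-21, the deadline is extended by 287 days to 2011-01-19.
The period was tolled for 58 days by the plaintiff's legal incapacity (2010-01-17 to 2010-03-16), pushing the deadline to 2011-03-18.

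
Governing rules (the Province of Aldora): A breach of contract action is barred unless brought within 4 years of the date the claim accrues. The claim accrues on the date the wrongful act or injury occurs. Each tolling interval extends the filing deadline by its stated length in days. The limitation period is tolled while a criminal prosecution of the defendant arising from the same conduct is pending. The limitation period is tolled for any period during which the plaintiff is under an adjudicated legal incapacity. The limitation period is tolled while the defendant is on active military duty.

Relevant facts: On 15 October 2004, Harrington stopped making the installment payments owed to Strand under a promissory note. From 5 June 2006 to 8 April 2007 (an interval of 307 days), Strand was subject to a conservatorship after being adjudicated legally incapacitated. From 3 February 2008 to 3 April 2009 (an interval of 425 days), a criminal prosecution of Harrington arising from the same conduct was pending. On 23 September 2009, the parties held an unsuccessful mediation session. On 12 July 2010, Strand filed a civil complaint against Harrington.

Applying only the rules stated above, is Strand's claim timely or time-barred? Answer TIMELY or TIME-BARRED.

TIMELY

The claim accrued on 15 October 2004, the date of the act.
The untolled deadline — 4 years after 15 October 2004 — is 15 October 2008.
Because the plaintiff's legal incapacity ran from 5 June 2006 to 8 April 2007, the deadline is extended by 307 days to 18 August 2009.
The period was tolled for 425 days by the pending criminal prosecution (3 February 2008 to 3 April 2009), pushing the deadline to 17 October 2010.
The other events in the timeline have no effect on the limitation period under the stated rules.
Filing on 12 July 2010 beat the 17 October 2010 deadline — the action is timely.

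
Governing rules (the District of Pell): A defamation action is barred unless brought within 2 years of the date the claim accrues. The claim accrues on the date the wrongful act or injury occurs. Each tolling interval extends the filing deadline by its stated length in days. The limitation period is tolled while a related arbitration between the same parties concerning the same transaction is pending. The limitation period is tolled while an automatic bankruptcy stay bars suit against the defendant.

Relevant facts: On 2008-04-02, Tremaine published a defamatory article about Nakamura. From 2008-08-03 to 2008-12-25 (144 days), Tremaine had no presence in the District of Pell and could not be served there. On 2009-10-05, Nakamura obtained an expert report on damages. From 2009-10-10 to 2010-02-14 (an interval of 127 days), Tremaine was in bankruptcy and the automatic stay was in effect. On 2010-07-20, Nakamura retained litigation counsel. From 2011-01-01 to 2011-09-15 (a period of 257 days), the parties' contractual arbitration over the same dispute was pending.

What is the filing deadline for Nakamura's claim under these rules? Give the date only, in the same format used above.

The claim accrued on 2008-04-02, the date of the act.
Adding the 2 years base period to 2008-04-02 gives a deadline of 2010-04-02, before any tolling.
The period was tolled for 127 days by the automatic bankruptcy stay (2009-10-10 to 2010-02-14), pushing the deadline to 2010-08-07.
The pending related arbitration starting 2011-01-01 came too late — the period had run on 2010-08-07 — and so does not extend the deadline.
Although the defendant's absence ran from 2008-08-03 to 2008-12-25, the stated rules do not make that a tolling event, so it is disregarded.
The other events in the timeline have no effect on the limitation period under the stated rules.

2010-08-07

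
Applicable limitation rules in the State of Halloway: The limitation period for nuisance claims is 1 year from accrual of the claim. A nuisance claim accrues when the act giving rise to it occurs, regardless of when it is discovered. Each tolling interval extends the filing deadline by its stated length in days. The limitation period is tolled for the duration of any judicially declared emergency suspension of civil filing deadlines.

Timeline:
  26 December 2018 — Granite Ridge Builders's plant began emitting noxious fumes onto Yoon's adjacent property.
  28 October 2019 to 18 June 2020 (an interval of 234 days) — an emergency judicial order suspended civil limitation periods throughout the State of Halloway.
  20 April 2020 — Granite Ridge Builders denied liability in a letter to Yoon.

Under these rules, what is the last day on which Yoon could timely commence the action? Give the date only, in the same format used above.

The limitation period began to run on 26 December 2018.
The untolled deadline — 1 year after 26 December 2018 — is 26 December 2019.
Because the emergency suspension of filing deadlines ran from 28 October 2019 to 18 June 2020, the deadline is extended by 234 days to 16 August 2020.
Nothing else in the chronology tolls or restarts the period.

16 August 2020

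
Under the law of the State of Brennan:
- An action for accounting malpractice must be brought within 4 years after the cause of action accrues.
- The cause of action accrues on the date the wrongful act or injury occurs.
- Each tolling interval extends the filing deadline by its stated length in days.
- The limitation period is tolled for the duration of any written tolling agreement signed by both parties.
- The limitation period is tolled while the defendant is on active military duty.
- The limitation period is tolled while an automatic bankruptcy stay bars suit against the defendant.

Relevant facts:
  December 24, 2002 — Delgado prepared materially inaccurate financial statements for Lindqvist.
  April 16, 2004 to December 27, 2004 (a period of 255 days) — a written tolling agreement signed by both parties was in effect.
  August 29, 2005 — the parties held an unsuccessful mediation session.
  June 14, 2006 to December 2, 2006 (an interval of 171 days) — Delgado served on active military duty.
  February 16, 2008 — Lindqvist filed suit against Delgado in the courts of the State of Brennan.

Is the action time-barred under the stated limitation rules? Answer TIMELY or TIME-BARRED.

TIMELY

The limitation period began to run on December 24, 2002.
The untolled deadline — 4 years after December 24, 2002 — is December 24, 2006.
The written tolling agreement from April 16, 2004 to December 27, 2004 tolled the period for 255 days, extending the deadline to September 5, 2007.
The defendant's active military service from June 14, 2006 to December 2, 2006 tolled the period for 171 days, extending the deadline to February 23, 2008.
None of the other events listed affects the running of the period under the stated rules.
The February 16, 2008 filing precedes the February 23, 2008 deadline; the claim is timely.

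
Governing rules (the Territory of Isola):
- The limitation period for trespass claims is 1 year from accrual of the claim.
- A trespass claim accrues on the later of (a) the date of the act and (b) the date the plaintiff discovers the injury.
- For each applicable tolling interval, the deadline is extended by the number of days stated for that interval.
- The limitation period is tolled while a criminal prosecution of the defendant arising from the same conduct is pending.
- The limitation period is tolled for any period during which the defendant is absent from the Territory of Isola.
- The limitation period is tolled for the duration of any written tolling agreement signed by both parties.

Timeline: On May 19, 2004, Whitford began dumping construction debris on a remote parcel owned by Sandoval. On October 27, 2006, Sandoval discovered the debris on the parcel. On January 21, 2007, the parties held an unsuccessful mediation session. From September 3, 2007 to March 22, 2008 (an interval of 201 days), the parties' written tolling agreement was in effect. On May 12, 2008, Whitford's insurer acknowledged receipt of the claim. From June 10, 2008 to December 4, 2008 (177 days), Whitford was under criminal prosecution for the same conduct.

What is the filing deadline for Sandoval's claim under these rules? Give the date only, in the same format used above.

May 15, 2008

Taking the later of the act (May 19, 2004) and discovery (October 27, 2006), the claim accrued on October 27, 2006.
Adding the 1 year base period to October 27, 2006 gives a deadline of October 27, 2007, before any tolling.
The period was tolled for 201 days by the written tolling agreement (September 3, 2007 to March 22, 2008), pushing the deadline to May 15, 2008.
The pending criminal prosecution starting June 10, 2008 came too late — the period had run on May 15, 2008 — and so does not extend the deadline.
None of the other events listed affects the running of the period under the stated rules.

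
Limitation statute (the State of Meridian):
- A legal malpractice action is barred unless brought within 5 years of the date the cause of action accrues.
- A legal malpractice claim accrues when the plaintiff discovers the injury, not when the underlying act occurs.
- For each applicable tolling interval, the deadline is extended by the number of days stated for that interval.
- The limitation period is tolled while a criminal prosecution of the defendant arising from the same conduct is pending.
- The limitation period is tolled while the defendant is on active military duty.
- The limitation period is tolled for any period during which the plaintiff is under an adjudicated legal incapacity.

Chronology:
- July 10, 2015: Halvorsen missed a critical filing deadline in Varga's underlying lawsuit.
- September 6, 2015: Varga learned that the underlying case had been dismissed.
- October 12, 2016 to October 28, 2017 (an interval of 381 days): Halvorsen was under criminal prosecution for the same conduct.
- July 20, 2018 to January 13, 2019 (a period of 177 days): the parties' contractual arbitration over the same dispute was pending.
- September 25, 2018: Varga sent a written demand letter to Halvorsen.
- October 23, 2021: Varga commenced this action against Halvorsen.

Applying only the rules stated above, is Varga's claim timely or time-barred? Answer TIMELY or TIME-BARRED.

TIME-BARRED

Under the discovery rule, the claim accrued on September 6, 2015, when Varga discovered the injury — not on the July 10, 2015 date of the underlying act.
The untolled deadline — 5 years after September 6, 2015 — is September 6, 2020.
Because the pending criminal prosecution ran from October 12, 2016 to October 28, 2017, the deadline is extended by 381 days to September 22, 2021.
The pending related arbitration from July 20, 2018 to January 13, 2019 does not toll the period, because no stated rule makes a pending arbitration a tolling event.
None of the other events listed affects the running of the period under the stated rules.
Filing on October 23, 2021 missed the September 22, 2021 deadline — the action is time-barred.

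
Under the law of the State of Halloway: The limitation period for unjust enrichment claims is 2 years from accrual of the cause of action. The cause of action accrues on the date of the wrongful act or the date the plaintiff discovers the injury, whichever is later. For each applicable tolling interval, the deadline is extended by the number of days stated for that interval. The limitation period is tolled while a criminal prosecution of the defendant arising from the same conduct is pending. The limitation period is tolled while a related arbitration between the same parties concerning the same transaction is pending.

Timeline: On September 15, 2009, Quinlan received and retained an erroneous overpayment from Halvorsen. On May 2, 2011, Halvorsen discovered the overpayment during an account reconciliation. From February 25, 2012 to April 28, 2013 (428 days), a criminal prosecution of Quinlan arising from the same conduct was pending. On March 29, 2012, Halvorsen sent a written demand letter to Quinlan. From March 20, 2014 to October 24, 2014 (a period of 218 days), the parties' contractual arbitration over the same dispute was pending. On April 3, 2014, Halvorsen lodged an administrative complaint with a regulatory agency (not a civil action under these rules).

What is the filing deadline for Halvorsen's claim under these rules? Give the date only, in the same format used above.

The claim accrued on May 2, 2011 — the later of the September 15, 2009 act and the May 2, 2011 discovery.
2 years from May 2, 2011 is May 2, 2013.
Because the pending criminal prosecution ran from February 25, 2012 to April 28, 2013, the deadline is extended by 428 days to July 4, 2014.
The period was tolled for 218 days by the pending related arbitration (March 20, 2014 to October 24, 2014), pushing the deadline to February 7, 2015.
The other events in the timeline have no effect on the limitation period under the stated rules.

February 7, 2015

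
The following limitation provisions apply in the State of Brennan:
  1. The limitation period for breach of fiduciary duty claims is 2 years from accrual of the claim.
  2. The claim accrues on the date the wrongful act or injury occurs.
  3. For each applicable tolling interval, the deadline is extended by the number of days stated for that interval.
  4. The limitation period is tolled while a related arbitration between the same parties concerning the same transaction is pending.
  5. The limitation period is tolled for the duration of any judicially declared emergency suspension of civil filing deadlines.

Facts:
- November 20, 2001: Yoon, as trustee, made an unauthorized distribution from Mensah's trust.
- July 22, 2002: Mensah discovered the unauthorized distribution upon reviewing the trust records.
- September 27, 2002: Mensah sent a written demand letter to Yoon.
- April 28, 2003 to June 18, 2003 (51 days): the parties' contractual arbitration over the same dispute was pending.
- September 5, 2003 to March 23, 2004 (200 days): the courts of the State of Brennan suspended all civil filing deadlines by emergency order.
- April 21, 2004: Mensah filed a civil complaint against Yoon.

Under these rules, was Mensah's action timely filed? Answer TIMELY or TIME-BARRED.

Because the rule ties accrual to occurrence, the claim accrued on November 20, 2001, not on the July 22, 2002 discovery date.
Adding the 2 years base period to November 20, 2001 gives a deadline of November 20, 2003, before any tolling.
The period was tolled for 51 days by the pending related arbitration (April 28, 2003 to June 18, 2003), pushing the deadline to January 10, 2004.
Because the emergency suspension of filing deadlines ran from September 5, 2003 to March 23, 2004, the deadline is extended by 200 days to July 28, 2004.
None of the other events listed affects the running of the period under the stated rules.
Mensah filed on April 21, 2004, before the July 28, 2004 deadline, so the action is timely.

TIMELY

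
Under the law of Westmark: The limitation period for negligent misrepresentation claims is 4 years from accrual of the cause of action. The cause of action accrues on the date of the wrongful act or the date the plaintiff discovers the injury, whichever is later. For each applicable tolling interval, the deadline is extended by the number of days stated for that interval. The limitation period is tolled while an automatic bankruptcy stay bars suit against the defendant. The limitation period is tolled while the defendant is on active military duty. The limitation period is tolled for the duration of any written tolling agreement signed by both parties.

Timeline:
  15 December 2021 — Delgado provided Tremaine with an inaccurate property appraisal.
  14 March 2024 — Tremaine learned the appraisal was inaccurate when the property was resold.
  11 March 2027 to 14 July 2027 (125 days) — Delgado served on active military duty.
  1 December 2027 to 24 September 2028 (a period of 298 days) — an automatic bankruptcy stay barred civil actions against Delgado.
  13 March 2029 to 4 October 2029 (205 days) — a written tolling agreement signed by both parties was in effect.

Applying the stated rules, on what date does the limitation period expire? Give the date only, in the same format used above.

Taking the later of the act (15 December 2021) and discovery (14 March 2024), the claim accrued on 14 March 2024.
The untolled deadline — 4 years after 14 March 2024 — is 14 March 2028.
Because the defendant's active military service ran from 11 March 2027 to 14 July 2027, the deadline is extended by 125 days to 17 July 2028.
Because the automatic bankruptcy stay ran from 1 December 2027 to 24 September 2028, the deadline is extended by 298 days to 11 May 2029.
Because the written tolling agreement ran from 13 March 2029 to 4 October 2029, the deadline is extended by 205 days to 2 December 2029.

2 December 2029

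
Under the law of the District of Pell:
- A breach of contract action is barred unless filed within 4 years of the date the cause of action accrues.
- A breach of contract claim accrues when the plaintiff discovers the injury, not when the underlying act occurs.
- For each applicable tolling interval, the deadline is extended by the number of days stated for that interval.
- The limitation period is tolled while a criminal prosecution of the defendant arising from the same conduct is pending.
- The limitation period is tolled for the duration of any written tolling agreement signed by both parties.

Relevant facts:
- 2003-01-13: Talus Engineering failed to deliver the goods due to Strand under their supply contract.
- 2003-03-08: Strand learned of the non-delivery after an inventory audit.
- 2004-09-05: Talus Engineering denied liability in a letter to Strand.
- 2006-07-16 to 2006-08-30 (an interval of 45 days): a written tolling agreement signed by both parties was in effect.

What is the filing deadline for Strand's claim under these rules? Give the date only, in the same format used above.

Under the discovery rule, the claim accrued on 2003-03-08, when Strand discovered the injury — not on the 2003-01-13 date of the underlying act.
4 years from 2003-03-08 is 2007-03-08.
Because the written tolling agreement ran from 2006-07-16 to 2006-08-30, the deadline is extended by 45 days to 2007-04-22.
None of the other events listed affects the running of the period under the stated rules.

2007-04-22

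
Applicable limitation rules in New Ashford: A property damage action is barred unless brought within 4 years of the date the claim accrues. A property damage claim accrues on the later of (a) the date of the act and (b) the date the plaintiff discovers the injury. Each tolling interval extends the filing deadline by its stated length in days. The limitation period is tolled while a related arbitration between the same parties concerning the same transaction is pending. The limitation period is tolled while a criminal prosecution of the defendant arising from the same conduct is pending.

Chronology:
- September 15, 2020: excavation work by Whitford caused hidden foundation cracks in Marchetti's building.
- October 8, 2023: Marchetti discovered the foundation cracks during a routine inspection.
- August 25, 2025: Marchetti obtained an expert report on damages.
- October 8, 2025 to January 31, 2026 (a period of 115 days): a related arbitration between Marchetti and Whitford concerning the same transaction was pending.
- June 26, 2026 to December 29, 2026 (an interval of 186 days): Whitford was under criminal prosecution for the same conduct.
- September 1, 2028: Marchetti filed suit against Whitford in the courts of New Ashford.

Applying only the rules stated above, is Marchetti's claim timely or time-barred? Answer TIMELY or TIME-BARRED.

TIME-BARRED

Because discovery on October 8, 2023 post-dates the September 15, 2020 act, accrual under the later-of rule falls on October 8, 2023.
4 years from October 8, 2023 is October 8, 2027.
The period was tolled for 115 days by the pending related arbitration (October 8, 2025 to January 31, 2026), pushing the deadline to January 31, 2028.
Because the pending criminal prosecution ran from June 26, 2026 to December 29, 2026, the deadline is extended by 186 days to August 4, 2028.
The other events in the timeline have no effect on the limitation period under the stated rules.
Filing on September 1, 2028 missed the August 4, 2028 deadline — the action is time-barred.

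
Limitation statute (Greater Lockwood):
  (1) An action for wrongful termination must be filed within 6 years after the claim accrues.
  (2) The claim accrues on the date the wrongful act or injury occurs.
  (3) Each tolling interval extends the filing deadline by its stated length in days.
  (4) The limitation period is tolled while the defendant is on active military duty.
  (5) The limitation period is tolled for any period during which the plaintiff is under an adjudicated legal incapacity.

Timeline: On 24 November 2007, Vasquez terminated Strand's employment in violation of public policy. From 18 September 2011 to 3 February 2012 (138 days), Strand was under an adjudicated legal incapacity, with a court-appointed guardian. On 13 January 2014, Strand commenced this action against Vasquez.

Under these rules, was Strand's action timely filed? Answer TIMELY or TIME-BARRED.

TIMELY

The limitation period began to run on 24 November 2007.
The untolled deadline — 6 years after 24 November 2007 — is 24 November 2013.
The period was tolled for 138 days by the plaintiff's legal incapacity (18 September 2011 to 3 February 2012), pushing the deadline to 11 April 2014.
Filing on 13 January 2014 beat the 11 April 2014 deadline — the action is timely.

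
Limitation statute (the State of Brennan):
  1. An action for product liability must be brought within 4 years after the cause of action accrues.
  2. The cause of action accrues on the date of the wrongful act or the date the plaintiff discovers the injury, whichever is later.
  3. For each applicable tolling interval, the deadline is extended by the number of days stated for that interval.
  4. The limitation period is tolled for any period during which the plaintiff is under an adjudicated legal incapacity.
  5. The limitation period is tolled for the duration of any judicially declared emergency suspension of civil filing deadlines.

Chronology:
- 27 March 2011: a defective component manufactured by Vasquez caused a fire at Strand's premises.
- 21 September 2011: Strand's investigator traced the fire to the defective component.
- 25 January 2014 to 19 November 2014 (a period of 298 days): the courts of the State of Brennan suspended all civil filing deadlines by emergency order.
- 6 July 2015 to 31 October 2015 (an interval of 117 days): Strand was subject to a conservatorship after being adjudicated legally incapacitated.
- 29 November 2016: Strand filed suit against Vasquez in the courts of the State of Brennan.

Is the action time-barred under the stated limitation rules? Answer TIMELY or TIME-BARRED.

Because discovery on 21 September 2011 post-dates the 27 March 2011 act, accrual under the later-of rule falls on 21 September 2011.
The untolled deadline — 4 years after 21 September 2011 — is 21 September 2015.
Because the emergency suspension of filing deadlines ran from 25 January 2014 to 19 November 2014, the deadline is extended by 298 days to 15 July 2016.
The period was tolled for 117 days by the plaintiff's legal incapacity (6 July 2015 to 31 October 2015), pushing the deadline to 9 November 2016.
Filing on 29 November 2016 missed the 9 November 2016 deadline — the action is time-barred.

TIME-BARRED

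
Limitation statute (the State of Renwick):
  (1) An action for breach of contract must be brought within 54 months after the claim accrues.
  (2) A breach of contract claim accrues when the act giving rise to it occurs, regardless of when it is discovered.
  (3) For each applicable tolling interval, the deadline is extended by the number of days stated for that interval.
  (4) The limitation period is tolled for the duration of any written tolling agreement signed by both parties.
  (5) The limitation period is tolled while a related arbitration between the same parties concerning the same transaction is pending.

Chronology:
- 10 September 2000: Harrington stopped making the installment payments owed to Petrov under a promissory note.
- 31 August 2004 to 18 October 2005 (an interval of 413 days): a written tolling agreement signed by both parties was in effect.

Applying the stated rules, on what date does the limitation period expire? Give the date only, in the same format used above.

27 April 2006

The claim accrued on 10 September 2000, the date of the act.
Adding the 54 months base period to 10 September 2000 gives a deadline of 10 March 2005, before any tolling.
The period was tolled for 413 days by the written tolling agreement (31 August 2004 to 18 October 2005), pushing the deadline to 27 April 2006.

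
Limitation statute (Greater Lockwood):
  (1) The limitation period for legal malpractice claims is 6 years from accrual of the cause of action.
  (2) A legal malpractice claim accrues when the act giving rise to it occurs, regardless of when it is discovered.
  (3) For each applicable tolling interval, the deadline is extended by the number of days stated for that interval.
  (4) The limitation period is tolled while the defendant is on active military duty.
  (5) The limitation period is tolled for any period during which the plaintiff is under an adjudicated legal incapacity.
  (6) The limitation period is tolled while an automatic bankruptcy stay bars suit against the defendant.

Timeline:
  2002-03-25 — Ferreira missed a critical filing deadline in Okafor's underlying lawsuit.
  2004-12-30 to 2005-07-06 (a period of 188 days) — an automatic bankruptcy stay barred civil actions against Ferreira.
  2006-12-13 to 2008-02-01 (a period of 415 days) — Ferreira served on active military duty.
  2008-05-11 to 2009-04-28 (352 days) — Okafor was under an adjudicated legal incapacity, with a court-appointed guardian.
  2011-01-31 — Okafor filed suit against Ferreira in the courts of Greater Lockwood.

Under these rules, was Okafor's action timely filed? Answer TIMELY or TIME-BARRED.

The limitation period began to run on 2002-03-25.
Adding the 6 years base period to 2002-03-25 gives a deadline of 2008-03-25, before any tolling.
The automatic bankruptcy stay from 2004-12-30 to 2005-07-06 tolled the period for 188 days, extending the deadline to 2008-09-29.
The period was tolled for 415 days by the defendant's active military service (2006-12-13 to 2008-02-01), pushing the deadline to 2009-11-18.
The period was tolled for 352 days by the plaintiff's legal incapacity (2008-05-11 to 2009-04-28), pushing the deadline to 2010-11-05.
Filing on 2011-01-31 missed the 2010-11-05 deadline — the action is time-barred.

TIME-BARRED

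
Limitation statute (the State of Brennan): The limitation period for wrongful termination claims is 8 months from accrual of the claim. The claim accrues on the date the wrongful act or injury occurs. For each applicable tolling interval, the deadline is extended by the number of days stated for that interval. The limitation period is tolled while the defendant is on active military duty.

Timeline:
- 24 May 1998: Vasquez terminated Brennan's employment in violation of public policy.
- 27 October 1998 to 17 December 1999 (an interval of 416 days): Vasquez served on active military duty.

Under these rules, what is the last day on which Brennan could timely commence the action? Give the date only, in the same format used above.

15 March 2000

The claim accrued on 24 May 1998, when the wrongful act occurred.
8 months from 24 May 1998 is 24 January 1999.
The period was tolled for 416 days by the defendant's active military service (27 October 1998 to 17 December 1999), pushing the deadline to 15 March 2000.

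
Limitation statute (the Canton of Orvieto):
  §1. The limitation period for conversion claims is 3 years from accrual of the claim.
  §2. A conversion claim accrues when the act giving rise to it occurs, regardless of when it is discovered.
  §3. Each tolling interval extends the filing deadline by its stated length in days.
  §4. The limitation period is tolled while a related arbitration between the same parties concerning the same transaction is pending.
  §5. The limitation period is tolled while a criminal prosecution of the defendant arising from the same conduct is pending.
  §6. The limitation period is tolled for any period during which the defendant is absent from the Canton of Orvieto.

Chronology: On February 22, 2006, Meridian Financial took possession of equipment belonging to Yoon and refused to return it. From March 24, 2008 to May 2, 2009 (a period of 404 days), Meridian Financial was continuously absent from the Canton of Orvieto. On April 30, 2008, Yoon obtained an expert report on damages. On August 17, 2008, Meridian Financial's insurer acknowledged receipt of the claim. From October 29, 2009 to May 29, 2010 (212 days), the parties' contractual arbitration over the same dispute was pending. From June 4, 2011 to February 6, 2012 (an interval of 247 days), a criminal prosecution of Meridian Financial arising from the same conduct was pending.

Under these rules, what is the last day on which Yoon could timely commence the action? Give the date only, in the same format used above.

October 31, 2010

The claim accrued on February 22, 2006, the date of the act.
Adding the 3 years base period to February 22, 2006 gives a deadline of February 22, 2009, before any tolling.
The period was tolled for 404 days by the defendant's absence from the jurisdiction (March 24, 2008 to May 2, 2009), pushing the deadline to April 2, 2010.
The pending related arbitration from October 29, 2009 to May 29, 2010 tolled the period for 212 days, extending the deadline to October 31, 2010.
The pending criminal prosecution from June 4, 2011 to February 6, 2012 began after the period had already run on October 31, 2010, so it has no tolling effect.
None of the other events listed affects the running of the period under the stated rules.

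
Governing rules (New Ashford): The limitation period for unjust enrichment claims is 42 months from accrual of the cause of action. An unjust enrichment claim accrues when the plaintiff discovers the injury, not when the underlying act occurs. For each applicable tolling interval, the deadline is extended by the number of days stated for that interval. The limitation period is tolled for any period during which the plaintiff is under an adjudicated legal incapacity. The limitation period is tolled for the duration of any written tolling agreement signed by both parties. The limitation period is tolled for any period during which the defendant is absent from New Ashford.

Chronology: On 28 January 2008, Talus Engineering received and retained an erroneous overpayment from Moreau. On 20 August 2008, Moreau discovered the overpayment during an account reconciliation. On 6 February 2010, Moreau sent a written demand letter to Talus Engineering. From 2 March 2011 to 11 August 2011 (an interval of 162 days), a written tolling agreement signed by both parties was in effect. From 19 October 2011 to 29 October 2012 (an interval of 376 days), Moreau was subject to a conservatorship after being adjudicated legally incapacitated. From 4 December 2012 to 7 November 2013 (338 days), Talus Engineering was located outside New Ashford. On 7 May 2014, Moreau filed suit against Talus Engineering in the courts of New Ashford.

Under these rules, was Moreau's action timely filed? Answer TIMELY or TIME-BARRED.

Under the discovery rule, the claim accrued on 20 August 2008, when Moreau discovered the injury — not on the 28 January 2008 date of the underlying act.
42 months from 20 August 2008 is 20 February 2012.
The period was tolled for 162 days by the written tolling agreement (2 March 2011 to 11 August 2011), pushing the deadline to 31 July 2012.
The plaintiff's legal incapacity from 19 October 2011 to 29 October 2012 tolled the period for 376 days, extending the deadline to 11 August 2013.
Because the defendant's absence from the jurisdiction ran from 4 December 2012 to 7 November 2013, the deadline is extended by 338 days to 15 July 2014.
None of the other events listed affects the running of the period under the stated rules.
The 7 May 2014 filing precedes the 15 July 2014 deadline; the claim is timely.

TIMELY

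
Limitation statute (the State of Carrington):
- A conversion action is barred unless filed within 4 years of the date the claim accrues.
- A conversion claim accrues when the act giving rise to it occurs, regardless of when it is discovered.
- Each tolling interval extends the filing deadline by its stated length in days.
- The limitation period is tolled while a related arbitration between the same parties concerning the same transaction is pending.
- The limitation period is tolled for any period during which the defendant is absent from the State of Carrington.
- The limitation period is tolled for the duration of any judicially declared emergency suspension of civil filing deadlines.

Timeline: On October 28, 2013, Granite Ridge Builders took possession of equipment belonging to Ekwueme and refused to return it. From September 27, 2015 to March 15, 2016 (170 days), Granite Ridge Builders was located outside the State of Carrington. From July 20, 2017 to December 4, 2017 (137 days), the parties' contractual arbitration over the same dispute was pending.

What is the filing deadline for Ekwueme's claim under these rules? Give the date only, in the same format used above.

August 31, 2018

The claim accrued on October 28, 2013, when the wrongful act occurred.
Adding the 4 years base period to October 28, 2013 gives a deadline of October 28, 2017, before any tolling.
Because the defendant's absence from the jurisdiction ran from September 27, 2015 to March 15, 2016, the deadline is extended by 170 days to April 16, 2018.
Because the pending related arbitration ran from July 20, 2017 to December 4, 2017, the deadline is extended by 137 days to August 31, 2018.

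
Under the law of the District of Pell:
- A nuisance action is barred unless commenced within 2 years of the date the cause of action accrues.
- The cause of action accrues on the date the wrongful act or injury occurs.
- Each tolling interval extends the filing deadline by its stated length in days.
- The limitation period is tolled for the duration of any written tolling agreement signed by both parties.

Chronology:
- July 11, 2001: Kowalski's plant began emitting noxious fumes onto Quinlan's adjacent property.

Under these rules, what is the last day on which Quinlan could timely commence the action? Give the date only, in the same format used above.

July 11, 2003

The cause of action accrued on July 11, 2001, the date of the act.
2 years from July 11, 2001 is July 11, 2003.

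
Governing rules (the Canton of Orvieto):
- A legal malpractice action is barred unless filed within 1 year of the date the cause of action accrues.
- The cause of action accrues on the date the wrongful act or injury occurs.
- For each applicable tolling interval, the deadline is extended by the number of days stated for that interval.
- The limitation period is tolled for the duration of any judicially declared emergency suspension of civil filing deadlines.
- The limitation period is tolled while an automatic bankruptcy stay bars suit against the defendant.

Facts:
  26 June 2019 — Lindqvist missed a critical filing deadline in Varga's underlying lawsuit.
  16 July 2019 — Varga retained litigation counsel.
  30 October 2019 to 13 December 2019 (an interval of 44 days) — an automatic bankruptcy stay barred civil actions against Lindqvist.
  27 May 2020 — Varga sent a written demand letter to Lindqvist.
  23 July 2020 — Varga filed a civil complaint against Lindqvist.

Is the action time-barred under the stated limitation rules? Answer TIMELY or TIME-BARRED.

The cause of action accrued on 26 June 2019, the date of the act.
Adding the 1 year base period to 26 June 2019 gives a deadline of 26 June 2020, before any tolling.
The period was tolled for 44 days by the automatic bankruptcy stay (30 October 2019 to 13 December 2019), pushing the deadline to 9 August 2020.
The other events in the timeline have no effect on the limitation period under the stated rules.
The 23 July 2020 filing precedes the 9 August 2020 deadline; the claim is timely.

TIMELY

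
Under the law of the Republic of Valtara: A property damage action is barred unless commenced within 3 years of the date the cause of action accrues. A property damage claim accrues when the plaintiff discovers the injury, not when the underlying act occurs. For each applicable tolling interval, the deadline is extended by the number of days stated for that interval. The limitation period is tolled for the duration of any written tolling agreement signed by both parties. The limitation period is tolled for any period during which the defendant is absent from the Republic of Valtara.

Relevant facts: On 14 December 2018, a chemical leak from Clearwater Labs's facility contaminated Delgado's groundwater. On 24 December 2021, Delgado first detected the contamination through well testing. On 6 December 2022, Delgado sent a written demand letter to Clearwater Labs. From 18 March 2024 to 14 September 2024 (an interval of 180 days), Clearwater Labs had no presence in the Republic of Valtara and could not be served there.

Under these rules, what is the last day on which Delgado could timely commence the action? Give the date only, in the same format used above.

The claim did not accrue until Delgado discovered the injury on 24 December 2021; the 14 December 2018 act date does not start the clock under the stated rule.
3 years from 24 December 2021 is 24 December 2024.
Because the defendant's absence from the jurisdiction ran from 18 March 2024 to 14 September 2024, the deadline is extended by 180 days to 22 June 2025.
None of the other events listed affects the running of the period under the stated rules.

22 June 2025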